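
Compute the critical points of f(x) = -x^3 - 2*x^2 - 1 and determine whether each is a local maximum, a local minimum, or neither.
f'(x) = x*(-3*x - 4)

Solve f'(x) = 0:
  Factor: -3*x^2 - 4*x = -x*(3*x + 4) = 0.
  ⇒ x = -4/3, 0

f''(x) = -6*x - 4
Second-derivative test at each critical point:
  f''(-4/3) = 4 > 0 → local minimum
  f''(0) = -4 < 0 → local maximum

Critical points: x = -4/3 (local minimum); x = 0 (local maximum)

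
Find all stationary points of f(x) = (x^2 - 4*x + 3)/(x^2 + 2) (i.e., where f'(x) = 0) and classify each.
f'(x) = 2*(2*x^2 - x - 4)/(x^4 + 4*x^2 + 4)

Solve f'(x) = 0:
  f'(x) = 2*(2*x^2 - x - 4)/(x^2 + 2)^2; the denominator is positive wherever f is defined, so f'(x) = 0 ⇔ 4*x^2 - 2*x - 8 = 0.
  Factor: 4*x^2 - 2*x - 8 = 2*(2*x^2 - x - 4); 2*x^2 - x - 4 = 0 has no rational roots; quadratic formula: x = (1 ± √33)/4.
  ⇒ x = 1/4 - sqrt(33)/4 ≈ -1.1861, 1/4 + sqrt(33)/4 ≈ 1.6861

f''(x) = 2*(-4*x^3 + 3*x^2 + 24*x - 2)/(x^6 + 6*x^4 + 12*x^2 + 8)
Second-derivative test at each critical point:
  f''(-1.1861) = -0.9898 < 0 → local maximum
  f''(1.6861) = 0.4898 > 0 → local minimum

Critical points: x = 1/4 - sqrt(33)/4 ≈ -1.1861 (local maximum); x = 1/4 + sqrt(33)/4 ≈ 1.6861 (local minimum)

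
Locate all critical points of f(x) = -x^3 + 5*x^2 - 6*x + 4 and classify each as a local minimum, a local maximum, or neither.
f'(x) = -3*x^2 + 10*x - 6

Solve f'(x) = 0:
  3*x^2 - 10*x + 6 = 0 has no rational roots; quadratic formula: x = (10 ± √28)/6.
  ⇒ x = 5/3 - sqrt(7)/3 ≈ 0.7847, sqrt(7)/3 + 5/3 ≈ 2.5486

f''(x) = 10 - 6*x
Second-derivative test at each critical point:
  f''(0.7847) = 5.2915 > 0 → local minimum
  f''(2.5486) = -5.2915 < 0 → local maximum

Critical points: x = 5/3 - sqrt(7)/3 ≈ 0.7847 (local minimum); x = sqrt(7)/3 + 5/3 ≈ 2.5486 (local maximum)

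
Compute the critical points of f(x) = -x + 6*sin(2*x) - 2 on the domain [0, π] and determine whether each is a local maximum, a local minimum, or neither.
f'(x) = 12*cos(2*x) - 1

Solve f'(x) = 0 on [0, π]:
  f'(x) = 0 ⇔ cos(2*x) = 1/12, i.e. 2*x = ±arccos(1/12) + 2nπ; keep the solutions lying in [0, π].
  ⇒ x = acos(1/12)/2 ≈ 0.7437, pi - acos(1/12)/2 ≈ 2.3979

f''(x) = -24*sin(2*x)
Second-derivative test at each critical point:
  f''(0.7437) = -23.9165 < 0 → local maximum
  f''(2.3979) = 23.9165 > 0 → local minimum

Critical points: x = acos(1/12)/2 ≈ 0.7437 (local maximum); x = pi - acos(1/12)/2 ≈ 2.3979 (local minimum)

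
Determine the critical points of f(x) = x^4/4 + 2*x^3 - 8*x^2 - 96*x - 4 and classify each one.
f'(x) = x^3 + 6*x^2 - 16*x - 96

Solve f'(x) = 0:
  Factor: x^3 + 6*x^2 - 16*x - 96 = (x - 4)*(x + 4)*(x + 6) = 0.
  ⇒ x = -6, -4, 4

f''(x) = 3*x^2 + 12*x - 16
Second-derivative test at each critical point:
  f''(-6) = 20 > 0 → local minimum
  f''(-4) = -16 < 0 → local maximum
  f''(4) = 80 > 0 → local minimum

Critical points: x = -6 (local minimum); x = -4 (local maximum); x = 4 (local minimum)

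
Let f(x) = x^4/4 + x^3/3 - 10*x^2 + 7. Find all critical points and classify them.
f'(x) = x*(x^2 + x - 20)

Solve f'(x) = 0:
  Factor: x^3 + x^2 - 20*x = x*(x - 4)*(x + 5) = 0.
  ⇒ x = -5, 0, 4

f''(x) = 3*x^2 + 2*x - 20
Second-derivative test at each critical point:
  f''(-5) = 45 > 0 → local minimum
  f''(0) = -20 < 0 → local maximum
  f''(4) = 36 > 0 → local minimum

Critical points: x = -5 (local minimum); x = 0 (local maximum); x = 4 (local minimum)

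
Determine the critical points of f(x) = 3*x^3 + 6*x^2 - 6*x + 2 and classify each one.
f'(x) = 9*x^2 + 12*x - 6

Solve f'(x) = 0:
  Factor: 9*x^2 + 12*x - 6 = 3*(3*x^2 + 4*x - 2); 3*x^2 + 4*x - 2 = 0 has no rational roots; quadratic formula: x = (-4 ± √40)/6.
  ⇒ x = -sqrt(10)/3 - 2/3 ≈ -1.7208, -2/3 + sqrt(10)/3 ≈ 0.3874

f''(x) = 18*x + 12
Second-derivative test at each critical point:
  f''(-1.7208) = -18.9737 < 0 → local maximum
  f''(0.3874) = 18.9737 > 0 → local minimum

Critical points: x = -sqrt(10)/3 - 2/3 ≈ -1.7208 (local maximum); x = -2/3 + sqrt(10)/3 ≈ 0.3874 (local minimum)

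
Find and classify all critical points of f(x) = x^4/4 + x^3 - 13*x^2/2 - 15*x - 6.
f'(x) = x^3 + 3*x^2 - 13*x - 15

Solve f'(x) = 0:
  Factor: x^3 + 3*x^2 - 13*x - 15 = (x - 3)*(x + 1)*(x + 5) = 0.
  ⇒ x = -5, -1, 3

f''(x) = 3*x^2 + 6*x - 13
Second-derivative test at each critical point:
  f''(-5) = 32 > 0 → local minimum
  f''(-1) = -16 < 0 → local maximum
  f''(3) = 32 > 0 → local minimum

Critical points: x = -5 (local minimum); x = -1 (local maximum); x = 3 (local minimum)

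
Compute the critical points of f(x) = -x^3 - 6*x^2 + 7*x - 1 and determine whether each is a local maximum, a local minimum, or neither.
f'(x) = -3*x^2 - 12*x + 7

Solve f'(x) = 0:
  3*x^2 + 12*x - 7 = 0 has no rational roots; quadratic formula: x = (-12 ± √228)/6.
  ⇒ x = -sqrt(57)/3 - 2 ≈ -4.5166, -2 + sqrt(57)/3 ≈ 0.5166

f''(x) = -6*x - 12
Second-derivative test at each critical point:
  f''(-4.5166) = 15.0997 > 0 → local minimum
  f''(0.5166) = -15.0997 < 0 → local maximum

Critical points: x = -sqrt(57)/3 - 2 ≈ -4.5166 (local minimum); x = -2 + sqrt(57)/3 ≈ 0.5166 (local maximum)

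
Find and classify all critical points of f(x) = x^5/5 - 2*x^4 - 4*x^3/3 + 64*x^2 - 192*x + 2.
f'(x) = x^4 - 8*x^3 - 4*x^2 + 128*x - 192

Solve f'(x) = 0:
  Factor: x^4 - 8*x^3 - 4*x^2 + 128*x - 192 = (x - 6)*(x - 4)*(x - 2)*(x + 4) = 0.
  ⇒ x = -4, 2, 4, 6

f''(x) = 4*x^3 - 24*x^2 - 8*x + 128
Second-derivative test at each critical point:
  f''(-4) = -480 < 0 → local maximum
  f''(2) = 48 > 0 → local minimum
  f''(4) = -32 < 0 → local maximum
  f''(6) = 80 > 0 → local minimum

Critical points: x = -4 (local maximum); x = 2 (local minimum); x = 4 (local maximum); x = 6 (local minimum)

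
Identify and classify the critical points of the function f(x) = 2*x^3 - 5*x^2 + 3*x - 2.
f'(x) = 6*x^2 - 10*x + 3

Solve f'(x) = 0:
  6*x^2 - 10*x + 3 = 0 has no rational roots; quadratic formula: x = (10 ± √28)/12.
  ⇒ x = 5/6 - sqrt(7)/6 ≈ 0.3924, sqrt(7)/6 + 5/6 ≈ 1.2743

f''(x) = 12*x - 10
Second-derivative test at each critical point:
  f''(0.3924) = -5.2915 < 0 → local maximum
  f''(1.2743) = 5.2915 > 0 → local minimum

Critical points: x = 5/6 - sqrt(7)/6 ≈ 0.3924 (local maximum); x = sqrt(7)/6 + 5/6 ≈ 1.2743 (local minimum)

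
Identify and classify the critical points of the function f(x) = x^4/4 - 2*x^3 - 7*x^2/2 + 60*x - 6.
f'(x) = x^3 - 6*x^2 - 7*x + 60

Solve f'(x) = 0:
  Factor: x^3 - 6*x^2 - 7*x + 60 = (x - 5)*(x - 4)*(x + 3) = 0.
  ⇒ x = -3, 4, 5

f''(x) = 3*x^2 - 12*x - 7
Second-derivative test at each critical point:
  f''(-3) = 56 > 0 → local minimum
  f''(4) = -7 < 0 → local maximum
  f''(5) = 8 > 0 → local minimum

Critical points: x = -3 (local minimum); x = 4 (local maximum); x = 5 (local minimum)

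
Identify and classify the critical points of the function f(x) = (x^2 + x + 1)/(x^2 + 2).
f'(x) = (-x^2 + 2*x + 2)/(x^4 + 4*x^2 + 4)

Solve f'(x) = 0:
  f'(x) = -(x^2 - 2*x - 2)/(x^2 + 2)^2; the denominator is positive wherever f is defined, so f'(x) = 0 ⇔ -x^2 + 2*x + 2 = 0.
  x^2 - 2*x - 2 = 0 has no rational roots; quadratic formula: x = (2 ± √12)/2.
  ⇒ x = 1 - sqrt(3) ≈ -0.7321, 1 + sqrt(3) ≈ 2.7321

f''(x) = 2*(x^3 - 3*x^2 - 6*x + 2)/(x^6 + 6*x^4 + 12*x^2 + 8)
Second-derivative test at each critical point:
  f''(-0.7321) = 0.5387 > 0 → local minimum
  f''(2.7321) = -0.0387 < 0 → local maximum

Critical points: x = 1 - sqrt(3) ≈ -0.7321 (local minimum); x = 1 + sqrt(3) ≈ 2.7321 (local maximum)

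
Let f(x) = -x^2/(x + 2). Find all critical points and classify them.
f'(x) = x*(-x - 4)/(x + 2)^2

Solve f'(x) = 0:
  f'(x) = -x*(x + 4)/(x + 2)^2; the denominator is positive wherever f is defined, so f'(x) = 0 ⇔ -x^2 - 4*x = 0.
  Factor: -x^2 - 4*x = -x*(x + 4) = 0.
  ⇒ x = -4, 0

f''(x) = -8/(x^3 + 6*x^2 + 12*x + 8)
Second-derivative test at each critical point:
  f''(-4) = 1 > 0 → local minimum
  f''(0) = -1 < 0 → local maximum

Critical points: x = -4 (local minimum); x = 0 (local maximum)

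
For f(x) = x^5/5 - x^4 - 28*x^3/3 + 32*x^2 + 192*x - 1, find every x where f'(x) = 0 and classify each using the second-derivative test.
f'(x) = x^4 - 4*x^3 - 28*x^2 + 64*x + 192

Solve f'(x) = 0:
  Factor: x^4 - 4*x^3 - 28*x^2 + 64*x + 192 = (x - 6)*(x - 4)*(x + 2)*(x + 4) = 0.
  ⇒ x = -4, -2, 4, 6

f''(x) = 4*x^3 - 12*x^2 - 56*x + 64
Second-derivative test at each critical point:
  f''(-4) = -160 < 0 → local maximum
  f''(-2) = 96 > 0 → local minimum
  f''(4) = -96 < 0 → local maximum
  f''(6) = 160 > 0 → local minimum

Critical points: x = -4 (local maximum); x = -2 (local minimum); x = 4 (local maximum); x = 6 (local minimum)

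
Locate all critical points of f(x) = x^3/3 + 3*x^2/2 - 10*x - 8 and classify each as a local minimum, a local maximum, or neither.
f'(x) = x^2 + 3*x - 10

Solve f'(x) = 0:
  Factor: x^2 + 3*x - 10 = (x - 2)*(x + 5) = 0.
  ⇒ x = -5, 2

f''(x) = 2*x + 3
Second-derivative test at each critical point:
  f''(-5) = -7 < 0 → local maximum
  f''(2) = 7 > 0 → local minimum

Critical points: x = -5 (local maximum); x = 2 (local minimum)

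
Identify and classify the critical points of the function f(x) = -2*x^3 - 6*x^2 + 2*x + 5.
f'(x) = -6*x^2 - 12*x + 2

Solve f'(x) = 0:
  Factor: -6*x^2 - 12*x + 2 = -2*(3*x^2 + 6*x - 1); 3*x^2 + 6*x - 1 = 0 has no rational roots; quadratic formula: x = (-6 ± √48)/6.
  ⇒ x = -2*sqrt(3)/3 - 1 ≈ -2.1547, -1 + 2*sqrt(3)/3 ≈ 0.1547

f''(x) = -12*x - 12
Second-derivative test at each critical point:
  f''(-2.1547) = 13.8564 > 0 → local minimum
  f''(0.1547) = -13.8564 < 0 → local maximum

Critical points: x = -2*sqrt(3)/3 - 1 ≈ -2.1547 (local minimum); x = -1 + 2*sqrt(3)/3 ≈ 0.1547 (local maximum)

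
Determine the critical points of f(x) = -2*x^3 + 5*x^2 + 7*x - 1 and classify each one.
f'(x) = -6*x^2 + 10*x + 7

Solve f'(x) = 0:
  6*x^2 - 10*x - 7 = 0 has no rational roots; quadratic formula: x = (10 ± √268)/12.
  ⇒ x = 5/6 - sqrt(67)/6 ≈ -0.5309, 5/6 + sqrt(67)/6 ≈ 2.1976

f''(x) = 10 - 12*x
Second-derivative test at each critical point:
  f''(-0.5309) = 16.3707 > 0 → local minimum
  f''(2.1976) = -16.3707 < 0 → local maximum

Critical points: x = 5/6 - sqrt(67)/6 ≈ -0.5309 (local minimum); x = 5/6 + sqrt(67)/6 ≈ 2.1976 (local maximum)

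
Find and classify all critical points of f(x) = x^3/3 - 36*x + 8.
f'(x) = x^2 - 36

Solve f'(x) = 0:
  Factor: x^2 - 36 = (x - 6)*(x + 6) = 0.
  ⇒ x = -6, 6

f''(x) = 2*x
Second-derivative test at each critical point:
  f''(-6) = -12 < 0 → local maximum
  f''(6) = 12 > 0 → local minimum

Critical points: x = -6 (local maximum); x = 6 (local minimum)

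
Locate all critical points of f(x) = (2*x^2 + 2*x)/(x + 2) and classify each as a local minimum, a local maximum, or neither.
f'(x) = 2*(x^2 + 4*x + 2)/(x^2 + 4*x + 4)

Solve f'(x) = 0:
  f'(x) = 2*(x^2 + 4*x + 2)/(x + 2)^2; the denominator is positive wherever f is defined, so f'(x) = 0 ⇔ 2*x^2 + 8*x + 4 = 0.
  Factor: 2*x^2 + 8*x + 4 = 2*(x^2 + 4*x + 2); x^2 + 4*x + 2 = 0 has no rational roots; quadratic formula: x = (-4 ± √8)/2.
  ⇒ x = -2 - sqrt(2) ≈ -3.4142, -2 + sqrt(2) ≈ -0.5858

f''(x) = 8/(x^3 + 6*x^2 + 12*x + 8)
Second-derivative test at each critical point:
  f''(-3.4142) = -2.8284 < 0 → local maximum
  f''(-0.5858) = 2.8284 > 0 → local minimum

Critical points: x = -2 - sqrt(2) ≈ -3.4142 (local maximum); x = -2 + sqrt(2) ≈ -0.5858 (local minimum)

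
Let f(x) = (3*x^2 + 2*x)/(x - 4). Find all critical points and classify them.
f'(x) = (3*x^2 - 24*x - 8)/(x^2 - 8*x + 16)

Solve f'(x) = 0:
  f'(x) = (3*x^2 - 24*x - 8)/(x - 4)^2; the denominator is positive wherever f is defined, so f'(x) = 0 ⇔ 3*x^2 - 24*x - 8 = 0.
  3*x^2 - 24*x - 8 = 0 has no rational roots; quadratic formula: x = (24 ± √672)/6.
  ⇒ x = 4 - 2*sqrt(42)/3 ≈ -0.3205, 4 + 2*sqrt(42)/3 ≈ 8.3205

f''(x) = 112/(x^3 - 12*x^2 + 48*x - 64)
Second-derivative test at each critical point:
  f''(-0.3205) = -1.3887 < 0 → local maximum
  f''(8.3205) = 1.3887 > 0 → local minimum

Critical points: x = 4 - 2*sqrt(42)/3 ≈ -0.3205 (local maximum); x = 4 + 2*sqrt(42)/3 ≈ 8.3205 (local minimum)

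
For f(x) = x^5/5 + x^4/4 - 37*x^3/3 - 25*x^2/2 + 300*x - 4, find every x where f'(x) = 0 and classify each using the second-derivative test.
f'(x) = x^4 + x^3 - 37*x^2 - 25*x + 300

Solve f'(x) = 0:
  Factor: x^4 + x^3 - 37*x^2 - 25*x + 300 = (x - 5)*(x - 3)*(x + 4)*(x + 5) = 0.
  ⇒ x = -5, -4, 3, 5

f''(x) = 4*x^3 + 3*x^2 - 74*x - 25
Second-derivative test at each critical point:
  f''(-5) = -80 < 0 → local maximum
  f''(-4) = 63 > 0 → local minimum
  f''(3) = -112 < 0 → local maximum
  f''(5) = 180 > 0 → local minimum

Critical points: x = -5 (local maximum); x = -4 (local minimum); x = 3 (local maximum); x = 5 (local minimum)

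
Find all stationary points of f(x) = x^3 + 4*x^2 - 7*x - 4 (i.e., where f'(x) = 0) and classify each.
f'(x) = 3*x^2 + 8*x - 7

Solve f'(x) = 0:
  3*x^2 + 8*x - 7 = 0 has no rational roots; quadratic formula: x = (-8 ± √148)/6.
  ⇒ x = -sqrt(37)/3 - 4/3 ≈ -3.3609, -4/3 + sqrt(37)/3 ≈ 0.6943

f''(x) = 6*x + 8
Second-derivative test at each critical point:
  f''(-3.3609) = -12.1655 < 0 → local maximum
  f''(0.6943) = 12.1655 > 0 → local minimum

Critical points: x = -sqrt(37)/3 - 4/3 ≈ -3.3609 (local maximum); x = -4/3 + sqrt(37)/3 ≈ 0.6943 (local minimum)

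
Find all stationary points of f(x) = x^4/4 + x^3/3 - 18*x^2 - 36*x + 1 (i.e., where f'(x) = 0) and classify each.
f'(x) = x^3 + x^2 - 36*x - 36

Solve f'(x) = 0:
  Factor: x^3 + x^2 - 36*x - 36 = (x - 6)*(x + 1)*(x + 6) = 0.
  ⇒ x = -6, -1, 6

f''(x) = 3*x^2 + 2*x - 36
Second-derivative test at each critical point:
  f''(-6) = 60 > 0 → local minimum
  f''(-1) = -35 < 0 → local maximum
  f''(6) = 84 > 0 → local minimum

Critical points: x = -6 (local minimum); x = -1 (local maximum); x = 6 (local minimum)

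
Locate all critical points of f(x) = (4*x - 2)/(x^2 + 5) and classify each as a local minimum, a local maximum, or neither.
f'(x) = 4*(-x^2 + x + 5)/(x^4 + 10*x^2 + 25)

Solve f'(x) = 0:
  f'(x) = -4*(x^2 - x - 5)/(x^2 + 5)^2; the denominator is positive wherever f is defined, so f'(x) = 0 ⇔ -4*x^2 + 4*x + 20 = 0.
  Factor: -4*x^2 + 4*x + 20 = -4*(x^2 - x - 5); x^2 - x - 5 = 0 has no rational roots; quadratic formula: x = (1 ± √21)/2.
  ⇒ x = 1/2 - sqrt(21)/2 ≈ -1.7913, 1/2 + sqrt(21)/2 ≈ 2.7913

f''(x) = 4*(4*x^2*(2*x - 1) + (1 - 6*x)*(x^2 + 5))/(x^2 + 5)^3
Second-derivative test at each critical point:
  f''(-1.7913) = 0.2720 > 0 → local minimum
  f''(2.7913) = -0.1120 < 0 → local maximum

Critical points: x = 1/2 - sqrt(21)/2 ≈ -1.7913 (local minimum); x = 1/2 + sqrt(21)/2 ≈ 2.7913 (local maximum)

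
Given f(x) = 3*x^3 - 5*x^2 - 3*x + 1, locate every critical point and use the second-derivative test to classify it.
f'(x) = 9*x^2 - 10*x - 3

Solve f'(x) = 0:
  9*x^2 - 10*x - 3 = 0 has no rational roots; quadratic formula: x = (10 ± √208)/18.
  ⇒ x = 5/9 - 2*sqrt(13)/9 ≈ -0.2457, 5/9 + 2*sqrt(13)/9 ≈ 1.3568

f''(x) = 18*x - 10
Second-derivative test at each critical point:
  f''(-0.2457) = -14.4222 < 0 → local maximum
  f''(1.3568) = 14.4222 > 0 → local minimum

Critical points: x = 5/9 - 2*sqrt(13)/9 ≈ -0.2457 (local maximum); x = 5/9 + 2*sqrt(13)/9 ≈ 1.3568 (local minimum)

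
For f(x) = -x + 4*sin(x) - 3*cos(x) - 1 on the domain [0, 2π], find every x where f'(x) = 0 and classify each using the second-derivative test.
f'(x) = 3*sin(x) + 4*cos(x) - 1

Solve f'(x) = 0 on [0, 2π]:
  f'(x) = 0 ⇔ 3*sin(x) + 4*cos(x) = 1. Write the left side as R·cos(x + φ) with R = √(4² + (-3)²) = 5, cos φ = 4/5, sin φ = -3/5; then cos(x + φ) = 1/5. Solve for x and keep the solutions lying in [0, 2π].
  ⇒ x = atan((3 + 8*sqrt(6))/(4 - 6*sqrt(6))) + pi ≈ 2.0129, atan((3 - 8*sqrt(6))/(4 + 6*sqrt(6))) + 2*pi ≈ 5.5572

f''(x) = -4*sin(x) + 3*cos(x)
Second-derivative test at each critical point:
  f''(2.0129) = -4.8990 < 0 → local maximum
  f''(5.5572) = 4.8990 > 0 → local minimum

Critical points: x = atan((3 + 8*sqrt(6))/(4 - 6*sqrt(6))) + pi ≈ 2.0129 (local maximum); x = atan((3 - 8*sqrt(6))/(4 + 6*sqrt(6))) + 2*pi ≈ 5.5572 (local minimum)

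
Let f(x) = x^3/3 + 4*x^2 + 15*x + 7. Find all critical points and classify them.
f'(x) = x^2 + 8*x + 15

Solve f'(x) = 0:
  Factor: x^2 + 8*x + 15 = (x + 3)*(x + 5) = 0.
  ⇒ x = -5, -3

f''(x) = 2*x + 8
Second-derivative test at each critical point:
  f''(-5) = -2 < 0 → local maximum
  f''(-3) = 2 > 0 → local minimum

Critical points: x = -5 (local maximum); x = -3 (local minimum)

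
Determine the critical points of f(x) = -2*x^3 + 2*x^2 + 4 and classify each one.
f'(x) = 2*x*(2 - 3*x)

Solve f'(x) = 0:
  Factor: -6*x^2 + 4*x = -2*x*(3*x - 2) = 0.
  ⇒ x = 0, 2/3

f''(x) = 4 - 12*x
Second-derivative test at each critical point:
  f''(0) = 4 > 0 → local minimum
  f''(2/3) = -4 < 0 → local maximum

Critical points: x = 0 (local minimum); x = 2/3 (local maximum)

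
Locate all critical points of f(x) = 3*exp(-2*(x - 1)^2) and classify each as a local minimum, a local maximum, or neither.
f'(x) = 12*(1 - x)*exp(-2*(x - 1)^2)

Solve f'(x) = 0:
  f'(x) = (12 - 12*x)·exp(-2*(x - 1)^2) and exp(-2*(x - 1)^2) > 0 for every x, so f'(x) = 0 ⇔ 12 - 12*x = 0.
  Factor: 12 - 12*x = -12*(x - 1) = 0.
  ⇒ x = 1

f''(x) = 12*(4*(x - 1)^2 - 1)*exp(-2*(x - 1)^2)
Second-derivative test at each critical point:
  f''(1) = -12 < 0 → local maximum

Critical points: x = 1 (local maximum)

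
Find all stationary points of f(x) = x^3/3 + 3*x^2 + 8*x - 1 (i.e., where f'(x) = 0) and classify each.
f'(x) = x^2 + 6*x + 8

Solve f'(x) = 0:
  Factor: x^2 + 6*x + 8 = (x + 2)*(x + 4) = 0.
  ⇒ x = -4, -2

f''(x) = 2*x + 6
Second-derivative test at each critical point:
  f''(-4) = -2 < 0 → local maximum
  f''(-2) = 2 > 0 → local minimum

Critical points: x = -4 (local maximum); x = -2 (local minimum)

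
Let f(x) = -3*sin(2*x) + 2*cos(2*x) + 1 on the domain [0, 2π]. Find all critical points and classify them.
f'(x) = -4*sin(2*x) - 6*cos(2*x)

Solve f'(x) = 0 on [0, 2π]:
  f'(x) = 0 ⇔ -3*cos(2*x) = 2*sin(2*x) ⇔ tan(2*x) = -3/2, i.e. 2*x = arctan(-3/2) + nπ; keep the solutions lying in [0, 2π].
  ⇒ x = -atan(3/2)/2 + pi/2 ≈ 1.0794, pi - atan(3/2)/2 ≈ 2.6502, -atan(3/2)/2 + 3*pi/2 ≈ 4.2210, -atan(3/2)/2 + 2*pi ≈ 5.7918

f''(x) = 12*sin(2*x) - 8*cos(2*x)
Second-derivative test at each critical point:
  f''(1.0794) = 14.4222 > 0 → local minimum
  f''(2.6502) = -14.4222 < 0 → local maximum
  f''(4.2210) = 14.4222 > 0 → local minimum
  f''(5.7918) = -14.4222 < 0 → local maximum

Critical points: x = -atan(3/2)/2 + pi/2 ≈ 1.0794 (local minimum); x = pi - atan(3/2)/2 ≈ 2.6502 (local maximum); x = -atan(3/2)/2 + 3*pi/2 ≈ 4.2210 (local minimum); x = -atan(3/2)/2 + 2*pi ≈ 5.7918 (local maximum)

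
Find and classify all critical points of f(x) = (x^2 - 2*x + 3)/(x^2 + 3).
f'(x) = 2*(x^2 - 3)/(x^4 + 6*x^2 + 9)

Solve f'(x) = 0:
  f'(x) = 2*(x^2 - 3)/(x^2 + 3)^2; the denominator is positive wherever f is defined, so f'(x) = 0 ⇔ 2*x^2 - 6 = 0.
  Factor: 2*x^2 - 6 = 2*(x^2 - 3); x^2 - 3 = 0 has no rational roots; quadratic formula: x = (0 ± √12)/2.
  ⇒ x = -sqrt(3) ≈ -1.7321, sqrt(3) ≈ 1.7321

f''(x) = 4*x*(9 - x^2)/(x^6 + 9*x^4 + 27*x^2 + 27)
Second-derivative test at each critical point:
  f''(-1.7321) = -0.1925 < 0 → local maximum
  f''(1.7321) = 0.1925 > 0 → local minimum

Critical points: x = -sqrt(3) ≈ -1.7321 (local maximum); x = sqrt(3) ≈ 1.7321 (local minimum)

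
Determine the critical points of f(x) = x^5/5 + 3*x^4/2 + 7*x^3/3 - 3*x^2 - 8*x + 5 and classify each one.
f'(x) = x^4 + 6*x^3 + 7*x^2 - 6*x - 8

Solve f'(x) = 0:
  Factor: x^4 + 6*x^3 + 7*x^2 - 6*x - 8 = (x - 1)*(x + 1)*(x + 2)*(x + 4) = 0.
  ⇒ x = -4, -2, -1, 1

f''(x) = 4*x^3 + 18*x^2 + 14*x - 6
Second-derivative test at each critical point:
  f''(-4) = -30 < 0 → local maximum
  f''(-2) = 6 > 0 → local minimum
  f''(-1) = -6 < 0 → local maximum
  f''(1) = 30 > 0 → local minimum

Critical points: x = -4 (local maximum); x = -2 (local minimum); x = -1 (local maximum); x = 1 (local minimum)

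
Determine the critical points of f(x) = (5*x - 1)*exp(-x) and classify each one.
f'(x) = (6 - 5*x)*exp(-x)

Solve f'(x) = 0:
  f'(x) = (6 - 5*x)·exp(-x) and exp(-x) > 0 for every x, so f'(x) = 0 ⇔ 6 - 5*x = 0.
  6 - 5*x = 0.
  ⇒ x = 6/5

f''(x) = (5*x - 11)*exp(-x)
Second-derivative test at each critical point:
  f''(6/5) = -1.5060 < 0 → local maximum

Critical points: x = 6/5 (local maximum)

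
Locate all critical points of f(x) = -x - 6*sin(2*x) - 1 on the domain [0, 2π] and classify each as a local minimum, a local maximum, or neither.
f'(x) = 24*sin(x)^2 - 13

Solve f'(x) = 0 on [0, 2π]:
  f'(x) = 0 ⇔ cos(2*x) = -1/12, i.e. 2*x = ±arccos(-1/12) + 2nπ; keep the solutions lying in [0, 2π].
  ⇒ x = acos(-1/12)/2 ≈ 0.8271, pi - acos(-1/12)/2 ≈ 2.3145, acos(-1/12)/2 + pi ≈ 3.9687, -acos(-1/12)/2 + 2*pi ≈ 5.4561

f''(x) = 24*sin(2*x)
Second-derivative test at each critical point:
  f''(0.8271) = 23.9165 > 0 → local minimum
  f''(2.3145) = -23.9165 < 0 → local maximum
  f''(3.9687) = 23.9165 > 0 → local minimum
  f''(5.4561) = -23.9165 < 0 → local maximum

Critical points: x = acos(-1/12)/2 ≈ 0.8271 (local minimum); x = pi - acos(-1/12)/2 ≈ 2.3145 (local maximum); x = acos(-1/12)/2 + pi ≈ 3.9687 (local minimum); x = -acos(-1/12)/2 + 2*pi ≈ 5.4561 (local maximum)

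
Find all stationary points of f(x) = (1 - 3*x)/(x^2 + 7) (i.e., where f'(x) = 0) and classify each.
f'(x) = (3*x^2 - 2*x - 21)/(x^4 + 14*x^2 + 49)

Solve f'(x) = 0:
  f'(x) = (x - 3)*(3*x + 7)/(x^2 + 7)^2; the denominator is positive wherever f is defined, so f'(x) = 0 ⇔ 3*x^2 - 2*x - 21 = 0.
  Factor: 3*x^2 - 2*x - 21 = (x - 3)*(3*x + 7) = 0.
  ⇒ x = -7/3, 3

f''(x) = 2*(4*x^2*(1 - 3*x) + (9*x - 1)*(x^2 + 7))/(x^2 + 7)^3
Second-derivative test at each critical point:
  f''(-7/3) = -81/784 < 0 → local maximum
  f''(3) = 1/16 > 0 → local minimum

Critical points: x = -7/3 (local maximum); x = 3 (local minimum)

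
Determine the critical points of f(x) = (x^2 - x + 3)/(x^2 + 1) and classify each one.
f'(x) = (x^2 - 4*x - 1)/(x^4 + 2*x^2 + 1)

Solve f'(x) = 0:
  f'(x) = (x^2 - 4*x - 1)/(x^2 + 1)^2; the denominator is positive wherever f is defined, so f'(x) = 0 ⇔ x^2 - 4*x - 1 = 0.
  x^2 - 4*x - 1 = 0 has no rational roots; quadratic formula: x = (4 ± √20)/2.
  ⇒ x = 2 - sqrt(5) ≈ -0.2361, 2 + sqrt(5) ≈ 4.2361

f''(x) = 2*(-x^3 + 6*x^2 + 3*x - 2)/(x^6 + 3*x^4 + 3*x^2 + 1)
Second-derivative test at each critical point:
  f''(-0.2361) = -4.0125 < 0 → local maximum
  f''(4.2361) = 0.0125 > 0 → local minimum

Critical points: x = 2 - sqrt(5) ≈ -0.2361 (local maximum); x = 2 + sqrt(5) ≈ 4.2361 (local minimum)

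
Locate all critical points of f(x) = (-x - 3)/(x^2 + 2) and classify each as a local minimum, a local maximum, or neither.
f'(x) = (-x^2 + 2*x*(x + 3) - 2)/(x^2 + 2)^2

Solve f'(x) = 0:
  f'(x) = (x^2 + 6*x - 2)/(x^2 + 2)^2; the denominator is positive wherever f is defined, so f'(x) = 0 ⇔ x^2 + 6*x - 2 = 0.
  x^2 + 6*x - 2 = 0 has no rational roots; quadratic formula: x = (-6 ± √44)/2.
  ⇒ x = -sqrt(11) - 3 ≈ -6.3166, -3 + sqrt(11) ≈ 0.3166

f''(x) = 2*(-4*x^2*(x + 3) + 3*(x + 1)*(x^2 + 2))/(x^2 + 2)^3
Second-derivative test at each critical point:
  f''(-6.3166) = -0.0038 < 0 → local maximum
  f''(0.3166) = 1.5038 > 0 → local minimum

Critical points: x = -sqrt(11) - 3 ≈ -6.3166 (local maximum); x = -3 + sqrt(11) ≈ 0.3166 (local minimum)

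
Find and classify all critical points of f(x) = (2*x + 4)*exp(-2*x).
f'(x) = 2*(-2*x - 3)*exp(-2*x)

Solve f'(x) = 0:
  f'(x) = (-4*x - 6)·exp(-2*x) and exp(-2*x) > 0 for every x, so f'(x) = 0 ⇔ -4*x - 6 = 0.
  Factor: -4*x - 6 = -2*(2*x + 3) = 0.
  ⇒ x = -3/2

f''(x) = 8*(x + 1)*exp(-2*x)
Second-derivative test at each critical point:
  f''(-3/2) = -80.3421 < 0 → local maximum

Critical points: x = -3/2 (local maximum)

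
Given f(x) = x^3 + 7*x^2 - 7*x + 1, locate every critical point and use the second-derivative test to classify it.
f'(x) = 3*x^2 + 14*x - 7

Solve f'(x) = 0:
  3*x^2 + 14*x - 7 = 0 has no rational roots; quadratic formula: x = (-14 ± √280)/6.
  ⇒ x = -sqrt(70)/3 - 7/3 ≈ -5.1222, -7/3 + sqrt(70)/3 ≈ 0.4555

f''(x) = 6*x + 14
Second-derivative test at each critical point:
  f''(-5.1222) = -16.7332 < 0 → local maximum
  f''(0.4555) = 16.7332 > 0 → local minimum

Critical points: x = -sqrt(70)/3 - 7/3 ≈ -5.1222 (local maximum); x = -7/3 + sqrt(70)/3 ≈ 0.4555 (local minimum)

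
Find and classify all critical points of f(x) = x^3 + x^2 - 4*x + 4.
f'(x) = 3*x^2 + 2*x - 4

Solve f'(x) = 0:
  3*x^2 + 2*x - 4 = 0 has no rational roots; quadratic formula: x = (-2 ± √52)/6.
  ⇒ x = -sqrt(13)/3 - 1/3 ≈ -1.5352, -1/3 + sqrt(13)/3 ≈ 0.8685

f''(x) = 6*x + 2
Second-derivative test at each critical point:
  f''(-1.5352) = -7.2111 < 0 → local maximum
  f''(0.8685) = 7.2111 > 0 → local minimum

Critical points: x = -sqrt(13)/3 - 1/3 ≈ -1.5352 (local maximum); x = -1/3 + sqrt(13)/3 ≈ 0.8685 (local minimum)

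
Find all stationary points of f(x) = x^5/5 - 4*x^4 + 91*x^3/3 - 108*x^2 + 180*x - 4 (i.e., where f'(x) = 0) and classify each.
f'(x) = x^4 - 16*x^3 + 91*x^2 - 216*x + 180

Solve f'(x) = 0:
  Factor: x^4 - 16*x^3 + 91*x^2 - 216*x + 180 = (x - 6)*(x - 5)*(x - 3)*(x - 2) = 0.
  ⇒ x = 2, 3, 5, 6

f''(x) = 4*x^3 - 48*x^2 + 182*x - 216
Second-derivative test at each critical point:
  f''(2) = -12 < 0 → local maximum
  f''(3) = 6 > 0 → local minimum
  f''(5) = -6 < 0 → local maximum
  f''(6) = 12 > 0 → local minimum

Critical points: x = 2 (local maximum); x = 3 (local minimum); x = 5 (local maximum); x = 6 (local minimum)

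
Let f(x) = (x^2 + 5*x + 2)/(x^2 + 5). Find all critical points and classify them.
f'(x) = (-5*x^2 + 6*x + 25)/(x^4 + 10*x^2 + 25)

Solve f'(x) = 0:
  f'(x) = -(5*x^2 - 6*x - 25)/(x^2 + 5)^2; the denominator is positive wherever f is defined, so f'(x) = 0 ⇔ -5*x^2 + 6*x + 25 = 0.
  5*x^2 - 6*x - 25 = 0 has no rational roots; quadratic formula: x = (6 ± √536)/10.
  ⇒ x = 3/5 - sqrt(134)/5 ≈ -1.7152, 3/5 + sqrt(134)/5 ≈ 2.9152

f''(x) = 2*(5*x^3 - 9*x^2 - 75*x + 15)/(x^6 + 15*x^4 + 75*x^2 + 125)
Second-derivative test at each critical point:
  f''(-1.7152) = 0.3671 > 0 → local minimum
  f''(2.9152) = -0.1271 < 0 → local maximum

Critical points: x = 3/5 - sqrt(134)/5 ≈ -1.7152 (local minimum); x = 3/5 + sqrt(134)/5 ≈ 2.9152 (local maximum)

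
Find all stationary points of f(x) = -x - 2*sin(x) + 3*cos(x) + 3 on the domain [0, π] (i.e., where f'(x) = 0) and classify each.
f'(x) = -3*sin(x) - 2*cos(x) - 1

Solve f'(x) = 0 on [0, π]:
  f'(x) = 0 ⇔ -3*sin(x) - 2*cos(x) = 1. Write the left side as R·cos(x + φ) with R = √((-2)² + 3²) = sqrt(13), cos φ = -2*sqrt(13)/13, sin φ = 3*sqrt(13)/13; then cos(x + φ) = sqrt(13)/13. Solve for x and keep the solutions lying in [0, π].
  ⇒ x = atan((-3 + 4*sqrt(3))/(-6*sqrt(3) - 2)) + pi ≈ 2.8346

f''(x) = 2*sin(x) - 3*cos(x)
Second-derivative test at each critical point:
  f''(2.8346) = 3.4641 > 0 → local minimum

Critical points: x = atan((-3 + 4*sqrt(3))/(-6*sqrt(3) - 2)) + pi ≈ 2.8346 (local minimum)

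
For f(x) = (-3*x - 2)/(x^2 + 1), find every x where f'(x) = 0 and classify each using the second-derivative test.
f'(x) = (3*x^2 + 4*x - 3)/(x^4 + 2*x^2 + 1)

Solve f'(x) = 0:
  f'(x) = (3*x^2 + 4*x - 3)/(x^2 + 1)^2; the denominator is positive wherever f is defined, so f'(x) = 0 ⇔ 3*x^2 + 4*x - 3 = 0.
  3*x^2 + 4*x - 3 = 0 has no rational roots; quadratic formula: x = (-4 ± √52)/6.
  ⇒ x = -sqrt(13)/3 - 2/3 ≈ -1.8685, -2/3 + sqrt(13)/3 ≈ 0.5352

f''(x) = 2*(-4*x^2*(3*x + 2) + (9*x + 2)*(x^2 + 1))/(x^2 + 1)^3
Second-derivative test at each critical point:
  f''(-1.8685) = -0.3575 < 0 → local maximum
  f''(0.5352) = 4.3575 > 0 → local minimum

Critical points: x = -sqrt(13)/3 - 2/3 ≈ -1.8685 (local maximum); x = -2/3 + sqrt(13)/3 ≈ 0.5352 (local minimum)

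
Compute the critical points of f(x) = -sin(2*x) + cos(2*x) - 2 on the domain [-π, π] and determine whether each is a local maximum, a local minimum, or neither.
f'(x) = -2*sqrt(2)*sin(2*x + pi/4)

Solve f'(x) = 0 on [-π, π]:
  f'(x) = 0 ⇔ -cos(2*x) = sin(2*x) ⇔ tan(2*x) = -1, i.e. 2*x = arctan(-1) + nπ; keep the solutions lying in [-π, π].
  ⇒ x = -5*pi/8 ≈ -1.9635, -pi/8 ≈ -0.3927, 3*pi/8 ≈ 1.1781, 7*pi/8 ≈ 2.7489

f''(x) = -4*sqrt(2)*cos(2*x + pi/4)
Second-derivative test at each critical point:
  f''(-1.9635) = 5.6569 > 0 → local minimum
  f''(-0.3927) = -5.6569 < 0 → local maximum
  f''(1.1781) = 5.6569 > 0 → local minimum
  f''(2.7489) = -5.6569 < 0 → local maximum

Critical points: x = -5*pi/8 ≈ -1.9635 (local minimum); x = -pi/8 ≈ -0.3927 (local maximum); x = 3*pi/8 ≈ 1.1781 (local minimum); x = 7*pi/8 ≈ 2.7489 (local maximum)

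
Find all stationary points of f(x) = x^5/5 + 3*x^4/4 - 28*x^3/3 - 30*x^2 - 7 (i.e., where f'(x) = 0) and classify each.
f'(x) = x*(x^3 + 3*x^2 - 28*x - 60)

Solve f'(x) = 0:
  Factor: x^4 + 3*x^3 - 28*x^2 - 60*x = x*(x - 5)*(x + 2)*(x + 6) = 0.
  ⇒ x = -6, -2, 0, 5

f''(x) = 4*x^3 + 9*x^2 - 56*x - 60
Second-derivative test at each critical point:
  f''(-6) = -264 < 0 → local maximum
  f''(-2) = 56 > 0 → local minimum
  f''(0) = -60 < 0 → local maximum
  f''(5) = 385 > 0 → local minimum

Critical points: x = -6 (local maximum); x = -2 (local minimum); x = 0 (local maximum); x = 5 (local minimum)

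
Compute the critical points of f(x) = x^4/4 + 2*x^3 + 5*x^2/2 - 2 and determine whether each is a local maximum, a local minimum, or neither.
f'(x) = x*(x^2 + 6*x + 5)

Solve f'(x) = 0:
  Factor: x^3 + 6*x^2 + 5*x = x*(x + 1)*(x + 5) = 0.
  ⇒ x = -5, -1, 0

f''(x) = 3*x^2 + 12*x + 5
Second-derivative test at each critical point:
  f''(-5) = 20 > 0 → local minimum
  f''(-1) = -4 < 0 → local maximum
  f''(0) = 5 > 0 → local minimum

Critical points: x = -5 (local minimum); x = -1 (local maximum); x = 0 (local minimum)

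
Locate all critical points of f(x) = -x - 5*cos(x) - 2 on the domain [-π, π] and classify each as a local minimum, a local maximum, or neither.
f'(x) = 5*sin(x) - 1

Solve f'(x) = 0 on [-π, π]:
  f'(x) = 0 ⇔ sin(x) = 1/5, i.e. x = arcsin(1/5) + 2nπ or x = π − arcsin(1/5) + 2nπ; keep the solutions lying in [-π, π].
  ⇒ x = asin(1/5) ≈ 0.2014, pi - asin(1/5) ≈ 2.9402

f''(x) = 5*cos(x)
Second-derivative test at each critical point:
  f''(0.2014) = 4.8990 > 0 → local minimum
  f''(2.9402) = -4.8990 < 0 → local maximum

Critical points: x = asin(1/5) ≈ 0.2014 (local minimum); x = pi - asin(1/5) ≈ 2.9402 (local maximum)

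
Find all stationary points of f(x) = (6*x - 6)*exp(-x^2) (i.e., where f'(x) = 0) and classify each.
f'(x) = 6*(-2*x*(x - 1) + 1)*exp(-x^2)

Solve f'(x) = 0:
  f'(x) = (-12*x^2 + 12*x + 6)·exp(-x^2) and exp(-x^2) > 0 for every x, so f'(x) = 0 ⇔ -12*x^2 + 12*x + 6 = 0.
  Factor: -12*x^2 + 12*x + 6 = -6*(2*x^2 - 2*x - 1); 2*x^2 - 2*x - 1 = 0 has no rational roots; quadratic formula: x = (2 ± √12)/4.
  ⇒ x = 1/2 - sqrt(3)/2 ≈ -0.3660, 1/2 + sqrt(3)/2 ≈ 1.3660

f''(x) = 12*(2*x^2*(x - 1) - 3*x + 1)*exp(-x^2)
Second-derivative test at each critical point:
  f''(-0.3660) = 18.1785 > 0 → local minimum
  f''(1.3660) = -3.2162 < 0 → local maximum

Critical points: x = 1/2 - sqrt(3)/2 ≈ -0.3660 (local minimum); x = 1/2 + sqrt(3)/2 ≈ 1.3660 (local maximum)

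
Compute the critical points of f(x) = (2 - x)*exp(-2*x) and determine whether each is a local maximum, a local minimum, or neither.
f'(x) = (2*x - 5)*exp(-2*x)

Solve f'(x) = 0:
  f'(x) = (2*x - 5)·exp(-2*x) and exp(-2*x) > 0 for every x, so f'(x) = 0 ⇔ 2*x - 5 = 0.
  2*x - 5 = 0.
  ⇒ x = 5/2

f''(x) = 4*(3 - x)*exp(-2*x)
Second-derivative test at each critical point:
  f''(5/2) = 0.0135 > 0 → local minimum

Critical points: x = 5/2 (local minimum)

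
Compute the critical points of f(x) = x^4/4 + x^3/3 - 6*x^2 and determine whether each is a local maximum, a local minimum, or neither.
f'(x) = x*(x^2 + x - 12)

Solve f'(x) = 0:
  Factor: x^3 + x^2 - 12*x = x*(x - 3)*(x + 4) = 0.
  ⇒ x = -4, 0, 3

f''(x) = 3*x^2 + 2*x - 12
Second-derivative test at each critical point:
  f''(-4) = 28 > 0 → local minimum
  f''(0) = -12 < 0 → local maximum
  f''(3) = 21 > 0 → local minimum

Critical points: x = -4 (local minimum); x = 0 (local maximum); x = 3 (local minimum)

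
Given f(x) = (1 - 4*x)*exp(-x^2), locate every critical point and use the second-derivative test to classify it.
f'(x) = 2*(x*(4*x - 1) - 2)*exp(-x^2)

Solve f'(x) = 0:
  f'(x) = (8*x^2 - 2*x - 4)·exp(-x^2) and exp(-x^2) > 0 for every x, so f'(x) = 0 ⇔ 8*x^2 - 2*x - 4 = 0.
  Factor: 8*x^2 - 2*x - 4 = 2*(4*x^2 - x - 2); 4*x^2 - x - 2 = 0 has no rational roots; quadratic formula: x = (1 ± √33)/8.
  ⇒ x = 1/8 - sqrt(33)/8 ≈ -0.5931, 1/8 + sqrt(33)/8 ≈ 0.8431

f''(x) = 2*(2*x^2*(1 - 4*x) + 12*x - 1)*exp(-x^2)
Second-derivative test at each critical point:
  f''(-0.5931) = -8.0822 < 0 → local maximum
  f''(0.8431) = 5.6442 > 0 → local minimum

Critical points: x = 1/8 - sqrt(33)/8 ≈ -0.5931 (local maximum); x = 1/8 + sqrt(33)/8 ≈ 0.8431 (local minimum)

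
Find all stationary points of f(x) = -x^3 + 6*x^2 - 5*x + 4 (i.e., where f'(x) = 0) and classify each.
f'(x) = -3*x^2 + 12*x - 5

Solve f'(x) = 0:
  3*x^2 - 12*x + 5 = 0 has no rational roots; quadratic formula: x = (12 ± √84)/6.
  ⇒ x = 2 - sqrt(21)/3 ≈ 0.4725, sqrt(21)/3 + 2 ≈ 3.5275

f''(x) = 12 - 6*x
Second-derivative test at each critical point:
  f''(0.4725) = 9.1652 > 0 → local minimum
  f''(3.5275) = -9.1652 < 0 → local maximum

Critical points: x = 2 - sqrt(21)/3 ≈ 0.4725 (local minimum); x = sqrt(21)/3 + 2 ≈ 3.5275 (local maximum)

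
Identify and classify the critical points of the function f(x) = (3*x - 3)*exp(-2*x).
f'(x) = 3*(3 - 2*x)*exp(-2*x)

Solve f'(x) = 0:
  f'(x) = (9 - 6*x)·exp(-2*x) and exp(-2*x) > 0 for every x, so f'(x) = 0 ⇔ 9 - 6*x = 0.
  Factor: 9 - 6*x = -3*(2*x - 3) = 0.
  ⇒ x = 3/2

f''(x) = 12*(x - 2)*exp(-2*x)
Second-derivative test at each critical point:
  f''(3/2) = -0.2987 < 0 → local maximum

Critical points: x = 3/2 (local maximum)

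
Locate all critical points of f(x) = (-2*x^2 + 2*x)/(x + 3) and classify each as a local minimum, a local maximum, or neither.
f'(x) = 2*(-x^2 - 6*x + 3)/(x^2 + 6*x + 9)

Solve f'(x) = 0:
  f'(x) = -2*(x^2 + 6*x - 3)/(x + 3)^2; the denominator is positive wherever f is defined, so f'(x) = 0 ⇔ -2*x^2 - 12*x + 6 = 0.
  Factor: -2*x^2 - 12*x + 6 = -2*(x^2 + 6*x - 3); x^2 + 6*x - 3 = 0 has no rational roots; quadratic formula: x = (-6 ± √48)/2.
  ⇒ x = -2*sqrt(3) - 3 ≈ -6.4641, -3 + 2*sqrt(3) ≈ 0.4641

f''(x) = -48/(x^3 + 9*x^2 + 27*x + 27)
Second-derivative test at each critical point:
  f''(-6.4641) = 1.1547 > 0 → local minimum
  f''(0.4641) = -1.1547 < 0 → local maximum

Critical points: x = -2*sqrt(3) - 3 ≈ -6.4641 (local minimum); x = -3 + 2*sqrt(3) ≈ 0.4641 (local maximum)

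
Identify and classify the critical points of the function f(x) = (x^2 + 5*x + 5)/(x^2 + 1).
f'(x) = (-5*x^2 - 8*x + 5)/(x^4 + 2*x^2 + 1)

Solve f'(x) = 0:
  f'(x) = -(5*x^2 + 8*x - 5)/(x^2 + 1)^2; the denominator is positive wherever f is defined, so f'(x) = 0 ⇔ -5*x^2 - 8*x + 5 = 0.
  5*x^2 + 8*x - 5 = 0 has no rational roots; quadratic formula: x = (-8 ± √164)/10.
  ⇒ x = -sqrt(41)/5 - 4/5 ≈ -2.0806, -4/5 + sqrt(41)/5 ≈ 0.4806

f''(x) = 2*(5*x^3 + 12*x^2 - 15*x - 4)/(x^6 + 3*x^4 + 3*x^2 + 1)
Second-derivative test at each critical point:
  f''(-2.0806) = 0.4510 > 0 → local minimum
  f''(0.4806) = -8.4510 < 0 → local maximum

Critical points: x = -sqrt(41)/5 - 4/5 ≈ -2.0806 (local minimum); x = -4/5 + sqrt(41)/5 ≈ 0.4806 (local maximum)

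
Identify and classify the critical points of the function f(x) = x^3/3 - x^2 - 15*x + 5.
f'(x) = x^2 - 2*x - 15

Solve f'(x) = 0:
  Factor: x^2 - 2*x - 15 = (x - 5)*(x + 3) = 0.
  ⇒ x = -3, 5

f''(x) = 2*x - 2
Second-derivative test at each critical point:
  f''(-3) = -8 < 0 → local maximum
  f''(5) = 8 > 0 → local minimum

Critical points: x = -3 (local maximum); x = 5 (local minimum)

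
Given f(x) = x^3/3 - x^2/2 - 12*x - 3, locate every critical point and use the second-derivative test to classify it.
f'(x) = x^2 - x - 12

Solve f'(x) = 0:
  Factor: x^2 - x - 12 = (x - 4)*(x + 3) = 0.
  ⇒ x = -3, 4

f''(x) = 2*x - 1
Second-derivative test at each critical point:
  f''(-3) = -7 < 0 → local maximum
  f''(4) = 7 > 0 → local minimum

Critical points: x = -3 (local maximum); x = 4 (local minimum)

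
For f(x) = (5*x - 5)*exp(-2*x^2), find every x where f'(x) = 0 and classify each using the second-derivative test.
f'(x) = 5*(-4*x*(x - 1) + 1)*exp(-2*x^2)

Solve f'(x) = 0:
  f'(x) = (-20*x^2 + 20*x + 5)·exp(-2*x^2) and exp(-2*x^2) > 0 for every x, so f'(x) = 0 ⇔ -20*x^2 + 20*x + 5 = 0.
  Factor: -20*x^2 + 20*x + 5 = -5*(4*x^2 - 4*x - 1); 4*x^2 - 4*x - 1 = 0 has no rational roots; quadratic formula: x = (4 ± √32)/8.
  ⇒ x = 1/2 - sqrt(2)/2 ≈ -0.2071, 1/2 + sqrt(2)/2 ≈ 1.2071

f''(x) = 20*(4*x^2*(x - 1) - 3*x + 1)*exp(-2*x^2)
Second-derivative test at each critical point:
  f''(-0.2071) = 25.9590 > 0 → local minimum
  f''(1.2071) = -1.5343 < 0 → local maximum

Critical points: x = 1/2 - sqrt(2)/2 ≈ -0.2071 (local minimum); x = 1/2 + sqrt(2)/2 ≈ 1.2071 (local maximum)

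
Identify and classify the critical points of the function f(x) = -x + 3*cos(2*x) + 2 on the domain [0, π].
f'(x) = -6*sin(2*x) - 1

Solve f'(x) = 0 on [0, π]:
  f'(x) = 0 ⇔ sin(2*x) = -1/6, i.e. 2*x = arcsin(-1/6) + 2nπ or 2*x = π − arcsin(-1/6) + 2nπ; keep the solutions lying in [0, π].
  ⇒ x = asin(1/6)/2 + pi/2 ≈ 1.6545, pi - asin(1/6)/2 ≈ 3.0579

f''(x) = -12*cos(2*x)
Second-derivative test at each critical point:
  f''(1.6545) = 11.8322 > 0 → local minimum
  f''(3.0579) = -11.8322 < 0 → local maximum

Critical points: x = asin(1/6)/2 + pi/2 ≈ 1.6545 (local minimum); x = pi - asin(1/6)/2 ≈ 3.0579 (local maximum)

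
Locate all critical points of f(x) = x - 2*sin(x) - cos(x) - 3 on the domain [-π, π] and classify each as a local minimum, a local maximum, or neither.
f'(x) = sin(x) - 2*cos(x) + 1

Solve f'(x) = 0 on [-π, π]:
  f'(x) = 0 ⇔ sin(x) - 2*cos(x) = -1. Write the left side as R·cos(x + φ) with R = √((-2)² + (-1)²) = sqrt(5), cos φ = -2*sqrt(5)/5, sin φ = -sqrt(5)/5; then cos(x + φ) = -sqrt(5)/5. Solve for x and keep the solutions lying in [-π, π].
  ⇒ x = -pi/2 ≈ -1.5708, atan(3/4) ≈ 0.6435

f''(x) = 2*sin(x) + cos(x)
Second-derivative test at each critical point:
  f''(-1.5708) = -2 < 0 → local maximum
  f''(0.6435) = 2 > 0 → local minimum

Critical points: x = -pi/2 ≈ -1.5708 (local maximum); x = atan(3/4) ≈ 0.6435 (local minimum)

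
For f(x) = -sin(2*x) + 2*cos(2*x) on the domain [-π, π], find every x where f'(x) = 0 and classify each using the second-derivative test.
f'(x) = -4*sin(2*x) - 2*cos(2*x)

Solve f'(x) = 0 on [-π, π]:
  f'(x) = 0 ⇔ -cos(2*x) = 2*sin(2*x) ⇔ tan(2*x) = -1/2, i.e. 2*x = arctan(-1/2) + nπ; keep the solutions lying in [-π, π].
  ⇒ x = -pi/2 - atan(1/2)/2 ≈ -1.8026, -atan(1/2)/2 ≈ -0.2318, -atan(1/2)/2 + pi/2 ≈ 1.3390, pi - atan(1/2)/2 ≈ 2.9098

f''(x) = 4*sin(2*x) - 8*cos(2*x)
Second-derivative test at each critical point:
  f''(-1.8026) = 8.9443 > 0 → local minimum
  f''(-0.2318) = -8.9443 < 0 → local maximum
  f''(1.3390) = 8.9443 > 0 → local minimum
  f''(2.9098) = -8.9443 < 0 → local maximum

Critical points: x = -pi/2 - atan(1/2)/2 ≈ -1.8026 (local minimum); x = -atan(1/2)/2 ≈ -0.2318 (local maximum); x = -atan(1/2)/2 + pi/2 ≈ 1.3390 (local minimum); x = pi - atan(1/2)/2 ≈ 2.9098 (local maximum)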